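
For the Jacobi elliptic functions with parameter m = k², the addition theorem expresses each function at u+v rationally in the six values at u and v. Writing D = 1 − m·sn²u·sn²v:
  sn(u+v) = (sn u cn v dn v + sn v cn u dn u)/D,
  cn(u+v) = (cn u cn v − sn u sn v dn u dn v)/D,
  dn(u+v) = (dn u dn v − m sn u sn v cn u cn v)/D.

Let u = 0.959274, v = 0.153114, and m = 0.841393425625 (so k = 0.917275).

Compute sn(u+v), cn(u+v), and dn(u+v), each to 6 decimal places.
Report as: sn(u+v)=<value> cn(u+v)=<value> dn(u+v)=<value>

sn(u+v)=0.821029 cn(u+v)=0.570886 dn(u+v)=0.657895

sn u = 0.7563758606771772, cn u = 0.6541372618838186, dn u = 0.7201632337274416
sn v = 0.1520217358490124, cn v = 0.9883771506006465, dn v = 0.9902297138659829
m = k² = 0.841393425625
D = 1 − m·sn²u·sn²v = 0.9888753640210823
sn(u+v) = (sn u·cn v·dn v + sn v·cn u·dn u)/D = 0.8118957538625881/0.9888753640210823 = 0.8210294071450635
cn(u+v) = (cn u·cn v − sn u·sn v·dn u·dn v)/D = 0.5645350037222916/0.9888753640210823 = 0.5708859015626726
dn(u+v) = (dn u·dn v − m·sn u·sn v·cn u·cn v)/D = 0.6505760631246093/0.9888753640210823 = 0.6578949044489891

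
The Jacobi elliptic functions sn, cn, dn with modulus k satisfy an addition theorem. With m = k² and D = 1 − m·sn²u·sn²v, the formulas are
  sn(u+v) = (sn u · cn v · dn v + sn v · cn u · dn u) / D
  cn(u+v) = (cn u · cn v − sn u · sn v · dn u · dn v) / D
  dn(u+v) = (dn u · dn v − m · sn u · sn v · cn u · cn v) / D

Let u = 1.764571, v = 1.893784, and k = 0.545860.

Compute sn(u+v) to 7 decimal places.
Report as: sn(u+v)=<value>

sn u = 0.9990554493289815, cn u = -0.04345352881029119, dn u = 0.8382120716926849
sn v = 0.9884744647485056, cn v = -0.1513876895264452, dn v = 0.8419415947212417
m = k² = 0.2979631396
D = 1 − m·sn²u·sn²v = 0.7094153714720104
sn(u+v) = (sn u·cn v·dn v + sn v·cn u·dn u)/D = -0.163342675393545/0.7094153714720104 = -0.2302496985011969

sn(u+v)=-0.2302497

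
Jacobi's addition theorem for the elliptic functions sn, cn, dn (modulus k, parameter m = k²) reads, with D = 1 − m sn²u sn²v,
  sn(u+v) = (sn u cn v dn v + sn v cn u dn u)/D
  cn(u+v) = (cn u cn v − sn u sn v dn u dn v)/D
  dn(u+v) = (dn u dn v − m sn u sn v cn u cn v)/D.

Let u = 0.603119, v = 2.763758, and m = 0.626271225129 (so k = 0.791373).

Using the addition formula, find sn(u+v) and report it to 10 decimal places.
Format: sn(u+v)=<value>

sn u = 0.5496968228039179, cn u = 0.835364233732375, dn u = 0.9004230978286247
sn v = 0.8729149926075499, cn v = -0.4878723354331142, dn v = 0.7230445947063046
m = k² = 0.626271225129
D = 1 − m·sn²u·sn²v = 0.8558041315781009
sn(u+v) = (sn u·cn v·dn v + sn v·cn u·dn u)/D = 0.4626828378198554/0.8558041315781009 = 0.5406410424388455

sn(u+v)=0.5406410424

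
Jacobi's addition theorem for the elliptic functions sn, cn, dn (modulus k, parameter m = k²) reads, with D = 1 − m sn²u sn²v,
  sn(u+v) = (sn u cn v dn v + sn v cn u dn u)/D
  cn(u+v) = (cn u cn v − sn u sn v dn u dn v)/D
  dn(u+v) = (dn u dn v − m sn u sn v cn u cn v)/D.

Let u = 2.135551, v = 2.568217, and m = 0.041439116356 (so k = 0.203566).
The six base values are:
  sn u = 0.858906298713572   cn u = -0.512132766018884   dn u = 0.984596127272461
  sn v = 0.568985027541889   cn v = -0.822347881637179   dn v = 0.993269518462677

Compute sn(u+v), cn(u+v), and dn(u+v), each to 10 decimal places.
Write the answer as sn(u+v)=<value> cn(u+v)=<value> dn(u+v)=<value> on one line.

m = k² = 0.041439116356
D = 1 − m·sn²u·sn²v = 0.990102996178393
sn(u+v) = (sn u·cn v·dn v + sn v·cn u·dn u)/D = -0.9884731540564801/0.990102996178393 = -0.9983538660844339
cn(u+v) = (cn u·cn v − sn u·sn v·dn u·dn v)/D = -0.05678702977850732/0.990102996178393 = -0.05735466915835456
dn(u+v) = (dn u·dn v − m·sn u·sn v·cn u·cn v)/D = 0.9694403774168424/0.990102996178393 = 0.9791308390730011

sn(u+v)=-0.9983538661 cn(u+v)=-0.0573546692 dn(u+v)=0.9791308391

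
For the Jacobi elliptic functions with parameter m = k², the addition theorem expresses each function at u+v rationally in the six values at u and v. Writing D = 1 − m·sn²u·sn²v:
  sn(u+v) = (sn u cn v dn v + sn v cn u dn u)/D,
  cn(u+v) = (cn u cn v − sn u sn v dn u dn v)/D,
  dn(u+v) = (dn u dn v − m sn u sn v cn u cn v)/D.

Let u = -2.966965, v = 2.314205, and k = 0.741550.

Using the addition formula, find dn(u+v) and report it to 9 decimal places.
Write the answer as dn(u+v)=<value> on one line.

dn(u+v)=0.899654373

sn u = -0.7070814994934121, cn u = -0.7071320619758009, dn u = 0.8515112795711236
sn v = 0.9602124001849277, cn v = -0.2792707405567224, dn v = 0.7021333194634085
m = k² = 0.5498964025
D = 1 − m·sn²u·sn²v = 0.7465137262736332
dn(u+v) = (dn u·dn v − m·sn u·sn v·cn u·cn v)/D = 0.6716043385096291/0.7465137262736332 = 0.8996543732183885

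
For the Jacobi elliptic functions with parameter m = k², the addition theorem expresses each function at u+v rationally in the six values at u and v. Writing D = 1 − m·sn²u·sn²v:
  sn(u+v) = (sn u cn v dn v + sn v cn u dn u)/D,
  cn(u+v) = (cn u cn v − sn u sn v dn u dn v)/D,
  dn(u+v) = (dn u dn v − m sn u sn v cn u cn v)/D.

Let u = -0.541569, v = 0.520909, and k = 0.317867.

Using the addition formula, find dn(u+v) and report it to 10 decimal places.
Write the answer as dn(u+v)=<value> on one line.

dn(u+v)=0.9999784395

sn u = -0.5133205747634949, cn u = 0.8581969398246974, dn u = 0.9865983534829601
sn v = 0.4957142329823145, cn v = 0.8684856931572078, dn v = 0.9875076294191698
m = k² = 0.101039429689
D = 1 − m·sn²u·sn²v = 0.9934576916830544
dn(u+v) = (dn u·dn v − m·sn u·sn v·cn u·cn v)/D = 0.9934362722707968/0.9934576916830544 = 0.9999784395325167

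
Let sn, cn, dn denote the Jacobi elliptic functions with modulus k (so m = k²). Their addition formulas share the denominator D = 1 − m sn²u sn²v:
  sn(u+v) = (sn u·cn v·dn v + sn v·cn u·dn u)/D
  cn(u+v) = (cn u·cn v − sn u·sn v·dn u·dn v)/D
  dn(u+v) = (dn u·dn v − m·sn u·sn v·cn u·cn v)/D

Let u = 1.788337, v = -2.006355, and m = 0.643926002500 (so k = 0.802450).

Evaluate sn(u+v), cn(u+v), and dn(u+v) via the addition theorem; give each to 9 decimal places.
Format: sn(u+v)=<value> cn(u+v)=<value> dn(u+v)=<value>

sn(u+v)=-0.215220872 cn(u+v)=0.976565398 dn(u+v)=0.984973772

sn u = 0.9919512247213591, cn u = 0.1266205661565125, dn u = 0.6053081145677721
sn v = -0.9999930019325616, cn v = -0.003741134307109832, dn v = 0.5967269140433057
m = k² = 0.6439260025
D = 1 − m·sn²u·sn²v = 0.3664067815108218
sn(u+v) = (sn u·cn v·dn v + sn v·cn u·dn u)/D = -0.07885838696082674/0.3664067815108218 = -0.2152208718290266
cn(u+v) = (cn u·cn v − sn u·sn v·dn u·dn v)/D = 0.3578201843706635/0.3664067815108218 = 0.9765653978762271
dn(u+v) = (dn u·dn v − m·sn u·sn v·cn u·cn v)/D = 0.36090106981878/0.3664067815108218 = 0.9849737724030658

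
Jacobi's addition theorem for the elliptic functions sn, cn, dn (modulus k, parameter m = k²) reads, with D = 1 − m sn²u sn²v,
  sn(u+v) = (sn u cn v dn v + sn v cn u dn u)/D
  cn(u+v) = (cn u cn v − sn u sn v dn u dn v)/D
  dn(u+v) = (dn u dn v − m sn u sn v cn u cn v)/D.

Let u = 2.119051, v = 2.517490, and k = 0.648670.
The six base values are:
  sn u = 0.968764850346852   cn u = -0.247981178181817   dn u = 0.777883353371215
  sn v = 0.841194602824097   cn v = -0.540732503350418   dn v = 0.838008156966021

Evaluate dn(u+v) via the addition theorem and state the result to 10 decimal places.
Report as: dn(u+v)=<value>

dn(u+v)=0.8408558228

m = k² = 0.4207727689
D = 1 − m·sn²u·sn²v = 0.7205672358313915
dn(u+v) = (dn u·dn v − m·sn u·sn v·cn u·cn v)/D = 0.6058931559706315/0.7205672358313915 = 0.8408558228040318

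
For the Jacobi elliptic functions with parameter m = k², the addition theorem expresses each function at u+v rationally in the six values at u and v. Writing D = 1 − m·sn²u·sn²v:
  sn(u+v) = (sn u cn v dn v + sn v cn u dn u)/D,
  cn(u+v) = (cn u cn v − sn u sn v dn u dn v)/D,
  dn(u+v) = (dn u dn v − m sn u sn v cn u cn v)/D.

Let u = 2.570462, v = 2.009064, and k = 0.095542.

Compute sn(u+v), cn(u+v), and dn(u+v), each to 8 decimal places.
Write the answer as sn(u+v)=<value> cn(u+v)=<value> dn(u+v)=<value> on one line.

sn(u+v)=-0.98979009 cn(u+v)=-0.14253270 dn(u+v)=0.99551854

sn u = 0.5464017087364052, cn u = -0.8375232371044618, dn u = 0.9986364252333028
sn v = 0.9077966815690858, cn v = -0.419410520769515, dn v = 0.9962316181092466
m = k² = 0.009128273764
D = 1 − m·sn²u·sn²v = 0.9977541024788911
sn(u+v) = (sn u·cn v·dn v + sn v·cn u·dn u)/D = -0.9875671262235574/0.9977541024788911 = -0.9897900933406092
cn(u+v) = (cn u·cn v − sn u·sn v·dn u·dn v)/D = -0.1422125881066854/0.9977541024788911 = -0.1425327019486688
dn(u+v) = (dn u·dn v − m·sn u·sn v·cn u·cn v)/D = 0.9932827118123134/0.9977541024788911 = 0.9955185444434971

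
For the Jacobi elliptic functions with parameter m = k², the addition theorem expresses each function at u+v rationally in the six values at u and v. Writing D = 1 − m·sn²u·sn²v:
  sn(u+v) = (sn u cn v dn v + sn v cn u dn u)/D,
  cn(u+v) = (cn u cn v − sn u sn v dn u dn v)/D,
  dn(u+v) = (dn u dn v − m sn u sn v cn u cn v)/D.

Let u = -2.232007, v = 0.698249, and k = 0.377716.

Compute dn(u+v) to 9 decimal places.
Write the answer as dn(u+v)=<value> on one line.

dn(u+v)=0.926554967

sn u = -0.8471435382838318, cn u = -0.5313641176669252, dn u = 0.9474244094462272
sn v = 0.6372491306331876, cn v = 0.7706578654028301, dn v = 0.9705997623475259
m = k² = 0.142669376656
D = 1 − m·sn²u·sn²v = 0.9584220309003547
dn(u+v) = (dn u·dn v − m·sn u·sn v·cn u·cn v)/D = 0.888030693307171/0.9584220309003547 = 0.9265549670983072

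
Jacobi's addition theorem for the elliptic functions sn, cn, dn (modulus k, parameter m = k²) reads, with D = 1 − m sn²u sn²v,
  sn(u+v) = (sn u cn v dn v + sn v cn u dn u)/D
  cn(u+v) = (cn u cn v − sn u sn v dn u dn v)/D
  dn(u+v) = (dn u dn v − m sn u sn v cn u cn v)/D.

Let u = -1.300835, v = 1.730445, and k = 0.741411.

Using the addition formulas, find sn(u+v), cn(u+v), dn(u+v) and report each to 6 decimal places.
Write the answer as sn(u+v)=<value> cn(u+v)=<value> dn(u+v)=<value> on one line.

sn u = -0.9155282889185799, cn u = 0.4022535918917535, dn u = 0.734339149273272
sn v = 0.9936050136614715, cn v = 0.1129118099526664, dn v = 0.6762527431174747
m = k² = 0.549690270921
D = 1 − m·sn²u·sn²v = 0.5451280724835337
sn(u+v) = (sn u·cn v·dn v + sn v·cn u·dn u)/D = 0.223594620439964/0.5451280724835337 = 0.4101689707912043
cn(u+v) = (cn u·cn v − sn u·sn v·dn u·dn v)/D = 0.4971620069151717/0.5451280724835337 = 0.9120095478667338
dn(u+v) = (dn u·dn v − m·sn u·sn v·cn u·cn v)/D = 0.5193102110661195/0.5451280724835337 = 0.9526389068539594

sn(u+v)=0.410169 cn(u+v)=0.912010 dn(u+v)=0.952639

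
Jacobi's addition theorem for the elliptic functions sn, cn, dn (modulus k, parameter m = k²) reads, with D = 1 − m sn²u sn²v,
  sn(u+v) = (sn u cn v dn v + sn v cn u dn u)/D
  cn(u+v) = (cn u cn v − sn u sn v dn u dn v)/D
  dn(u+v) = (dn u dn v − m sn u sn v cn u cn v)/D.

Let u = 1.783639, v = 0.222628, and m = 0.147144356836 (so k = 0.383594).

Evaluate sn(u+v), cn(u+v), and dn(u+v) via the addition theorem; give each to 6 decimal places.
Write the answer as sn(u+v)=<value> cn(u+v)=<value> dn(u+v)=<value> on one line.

sn u = 0.990445262563483, cn u = -0.1379064243084898, dn u = 0.9250157086789375
sn v = 0.2205322881617279, cn v = 0.9753796747308981, dn v = 0.9964154300446044
m = k² = 0.147144356836
D = 1 − m·sn²u·sn²v = 0.9929798088703021
sn(u+v) = (sn u·cn v·dn v + sn v·cn u·dn u)/D = 0.9344649321463342/0.9929798088703021 = 0.9410714334760348
cn(u+v) = (cn u·cn v − sn u·sn v·dn u·dn v)/D = -0.3358335769586607/0.9929798088703021 = -0.3382078607829231
dn(u+v) = (dn u·dn v − m·sn u·sn v·cn u·cn v)/D = 0.9260231166577214/0.9929798088703021 = 0.9325699358491928

sn(u+v)=0.941071 cn(u+v)=-0.338208 dn(u+v)=0.932570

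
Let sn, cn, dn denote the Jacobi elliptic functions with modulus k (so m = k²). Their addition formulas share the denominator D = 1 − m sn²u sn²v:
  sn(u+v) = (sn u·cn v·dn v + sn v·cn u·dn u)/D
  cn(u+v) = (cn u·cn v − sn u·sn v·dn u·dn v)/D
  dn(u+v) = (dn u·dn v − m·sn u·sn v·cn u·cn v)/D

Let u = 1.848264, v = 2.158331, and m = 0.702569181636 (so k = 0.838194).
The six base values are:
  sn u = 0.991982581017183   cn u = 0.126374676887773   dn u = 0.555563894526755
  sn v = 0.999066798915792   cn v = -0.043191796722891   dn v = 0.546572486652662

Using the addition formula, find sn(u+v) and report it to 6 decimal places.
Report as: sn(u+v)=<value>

sn(u+v)=0.150756

m = k² = 0.702569181636
D = 1 − m·sn²u·sn²v = 0.3099409736539192
sn(u+v) = (sn u·cn v·dn v + sn v·cn u·dn u)/D = 0.04672551141442277/0.3099409736539192 = 0.1507561612895899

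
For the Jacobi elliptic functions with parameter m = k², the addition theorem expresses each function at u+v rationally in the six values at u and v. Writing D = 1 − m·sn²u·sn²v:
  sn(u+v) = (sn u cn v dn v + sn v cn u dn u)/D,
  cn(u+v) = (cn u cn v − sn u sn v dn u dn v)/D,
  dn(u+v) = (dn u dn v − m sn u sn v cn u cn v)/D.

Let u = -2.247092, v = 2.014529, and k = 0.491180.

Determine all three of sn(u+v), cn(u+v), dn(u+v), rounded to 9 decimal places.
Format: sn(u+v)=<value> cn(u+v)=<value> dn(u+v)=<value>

sn(u+v)=-0.229985697 cn(u+v)=0.973194009 dn(u+v)=0.993599039

sn u = -0.8779997104242451, cn u = -0.4786611625094956, dn u = 0.9022296551554296
sn v = 0.9577382863602831, cn v = -0.287641052076487, dn v = 0.8824416377318047
m = k² = 0.2412577924
D = 1 − m·sn²u·sn²v = 0.8294059840781276
sn(u+v) = (sn u·cn v·dn v + sn v·cn u·dn u)/D = -0.1907515131589889/0.8294059840781276 = -0.2299856967767195
cn(u+v) = (cn u·cn v − sn u·sn v·dn u·dn v)/D = 0.8071729347866932/0.8294059840781276 = 0.9731940090640339
dn(u+v) = (dn u·dn v − m·sn u·sn v·cn u·cn v)/D = 0.8240969886300699/0.8294059840781276 = 0.9935990388905157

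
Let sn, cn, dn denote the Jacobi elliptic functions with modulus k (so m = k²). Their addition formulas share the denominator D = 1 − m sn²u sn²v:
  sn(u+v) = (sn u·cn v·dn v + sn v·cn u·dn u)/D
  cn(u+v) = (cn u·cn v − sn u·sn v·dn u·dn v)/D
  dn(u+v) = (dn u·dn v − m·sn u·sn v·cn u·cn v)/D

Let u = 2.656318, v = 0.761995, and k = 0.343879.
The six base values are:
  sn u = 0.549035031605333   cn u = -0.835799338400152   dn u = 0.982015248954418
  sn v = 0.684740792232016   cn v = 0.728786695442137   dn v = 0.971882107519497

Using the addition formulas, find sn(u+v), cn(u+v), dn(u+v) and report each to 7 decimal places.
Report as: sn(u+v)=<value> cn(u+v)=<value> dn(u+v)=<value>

sn(u+v)=-0.1760773 cn(u+v)=-0.9843763 dn(u+v)=0.9981652

m = k² = 0.118252766641
D = 1 − m·sn²u·sn²v = 0.9832866378430901
sn(u+v) = (sn u·cn v·dn v + sn v·cn u·dn u)/D = -0.173134491792712/0.9832866378430901 = -0.1760773360782111
cn(u+v) = (cn u·cn v − sn u·sn v·dn u·dn v)/D = -0.9679240982186814/0.9832866378430901 = -0.9843763364280963
dn(u+v) = (dn u·dn v − m·sn u·sn v·cn u·cn v)/D = 0.9814825113958029/0.9832866378430901 = 0.9981652080096963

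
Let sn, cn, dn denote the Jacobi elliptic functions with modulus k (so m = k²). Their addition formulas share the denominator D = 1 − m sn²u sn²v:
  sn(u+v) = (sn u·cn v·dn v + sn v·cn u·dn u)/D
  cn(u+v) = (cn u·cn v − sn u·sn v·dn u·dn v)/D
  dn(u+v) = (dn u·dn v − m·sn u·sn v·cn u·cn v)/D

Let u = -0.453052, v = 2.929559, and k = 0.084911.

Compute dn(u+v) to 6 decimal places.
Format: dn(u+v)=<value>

sn u = -0.4376152467631618, cn u = 0.8991623300608278, dn u = 0.9993093901078468
sn v = 0.2159913918156375, cn v = -0.9763952676357786, dn v = 0.9998318072290027
m = k² = 0.007209877921
D = 1 − m·sn²u·sn²v = 0.9999355851964657
dn(u+v) = (dn u·dn v − m·sn u·sn v·cn u·cn v)/D = 0.9985430113351632/0.9999355851964657 = 0.9986073364305472

dn(u+v)=0.998607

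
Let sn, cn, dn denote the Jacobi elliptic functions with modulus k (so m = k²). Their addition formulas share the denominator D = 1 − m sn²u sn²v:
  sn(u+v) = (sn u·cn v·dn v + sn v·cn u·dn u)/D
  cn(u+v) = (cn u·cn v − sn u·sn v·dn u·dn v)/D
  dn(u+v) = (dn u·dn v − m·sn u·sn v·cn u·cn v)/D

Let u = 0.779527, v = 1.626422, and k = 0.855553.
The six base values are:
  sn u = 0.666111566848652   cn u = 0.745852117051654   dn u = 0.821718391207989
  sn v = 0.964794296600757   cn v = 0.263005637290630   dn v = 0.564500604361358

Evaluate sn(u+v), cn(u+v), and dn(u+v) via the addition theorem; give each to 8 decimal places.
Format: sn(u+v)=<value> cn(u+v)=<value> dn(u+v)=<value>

m = k² = 0.731970935809
D = 1 − m·sn²u·sn²v = 0.6976867082335948
sn(u+v) = (sn u·cn v·dn v + sn v·cn u·dn u)/D = 0.6901989962786729/0.6976867082335948 = 0.9892678019137281
cn(u+v) = (cn u·cn v − sn u·sn v·dn u·dn v)/D = -0.1019415929919761/0.6976867082335948 = -0.1461137094758077
dn(u+v) = (dn u·dn v − m·sn u·sn v·cn u·cn v)/D = 0.3715835588694178/0.6976867082335948 = 0.5325937193359955

sn(u+v)=0.98926780 cn(u+v)=-0.14611371 dn(u+v)=0.53259372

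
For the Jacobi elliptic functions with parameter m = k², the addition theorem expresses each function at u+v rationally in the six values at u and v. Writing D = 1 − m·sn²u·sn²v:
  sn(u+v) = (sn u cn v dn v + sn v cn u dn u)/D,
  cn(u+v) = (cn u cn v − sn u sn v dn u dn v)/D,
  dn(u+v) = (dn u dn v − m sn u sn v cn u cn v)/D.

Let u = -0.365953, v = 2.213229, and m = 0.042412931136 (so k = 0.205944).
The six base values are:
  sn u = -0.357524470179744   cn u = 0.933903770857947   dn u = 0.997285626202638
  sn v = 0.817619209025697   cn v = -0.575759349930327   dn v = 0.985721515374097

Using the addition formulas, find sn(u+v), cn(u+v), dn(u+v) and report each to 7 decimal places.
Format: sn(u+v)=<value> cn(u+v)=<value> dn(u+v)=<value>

sn(u+v)=0.9679218 cn(u+v)=-0.2512515 dn(u+v)=0.9799309

m = k² = 0.042412931136
D = 1 − m·sn²u·sn²v = 0.9963758012757536
sn(u+v) = (sn u·cn v·dn v + sn v·cn u·dn u)/D = 0.9644138854601957/0.9963758012757536 = 0.9679218265089999
cn(u+v) = (cn u·cn v − sn u·sn v·dn u·dn v)/D = -0.2503409572951828/0.9963758012757536 = -0.2512515428161219
dn(u+v) = (dn u·dn v − m·sn u·sn v·cn u·cn v)/D = 0.9763793927328605/0.9963758012757536 = 0.9799308568942664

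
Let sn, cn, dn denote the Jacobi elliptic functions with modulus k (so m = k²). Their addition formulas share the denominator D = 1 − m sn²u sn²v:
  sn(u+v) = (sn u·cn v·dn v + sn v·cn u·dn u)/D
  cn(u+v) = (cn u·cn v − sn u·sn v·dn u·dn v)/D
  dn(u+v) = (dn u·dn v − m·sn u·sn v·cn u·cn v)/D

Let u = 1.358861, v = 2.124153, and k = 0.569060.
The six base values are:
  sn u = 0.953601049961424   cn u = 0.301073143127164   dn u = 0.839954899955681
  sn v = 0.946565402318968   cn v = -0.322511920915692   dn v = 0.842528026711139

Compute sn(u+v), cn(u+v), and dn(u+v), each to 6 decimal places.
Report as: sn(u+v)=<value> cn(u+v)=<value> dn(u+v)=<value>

m = k² = 0.3238292836
D = 1 − m·sn²u·sn²v = 0.7361538183645527
sn(u+v) = (sn u·cn v·dn v + sn v·cn u·dn u)/D = -0.01974266154115531/0.7361538183645527 = -0.02681866350298341
cn(u+v) = (cn u·cn v − sn u·sn v·dn u·dn v)/D = -0.7358890348469545/0.7361538183645527 = -0.9996403149572919
dn(u+v) = (dn u·dn v − m·sn u·sn v·cn u·cn v)/D = 0.7360680841358687/0.7361538183645527 = 0.9998835376159911

sn(u+v)=-0.026819 cn(u+v)=-0.999640 dn(u+v)=0.999884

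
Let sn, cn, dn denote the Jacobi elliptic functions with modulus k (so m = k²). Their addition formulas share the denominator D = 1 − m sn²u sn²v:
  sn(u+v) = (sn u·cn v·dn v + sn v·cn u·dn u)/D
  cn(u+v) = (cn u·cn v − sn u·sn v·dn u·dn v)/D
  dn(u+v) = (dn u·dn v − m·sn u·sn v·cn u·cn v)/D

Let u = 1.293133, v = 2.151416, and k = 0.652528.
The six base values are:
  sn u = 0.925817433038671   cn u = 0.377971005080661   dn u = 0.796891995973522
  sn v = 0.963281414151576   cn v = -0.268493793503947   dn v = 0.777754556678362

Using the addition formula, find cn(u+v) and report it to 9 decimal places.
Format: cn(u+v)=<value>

m = k² = 0.425792790784
D = 1 − m·sn²u·sn²v = 0.6613466512958195
cn(u+v) = (cn u·cn v − sn u·sn v·dn u·dn v)/D = -0.6542224489623768/0.6613466512958195 = -0.989227733565319

cn(u+v)=-0.989227734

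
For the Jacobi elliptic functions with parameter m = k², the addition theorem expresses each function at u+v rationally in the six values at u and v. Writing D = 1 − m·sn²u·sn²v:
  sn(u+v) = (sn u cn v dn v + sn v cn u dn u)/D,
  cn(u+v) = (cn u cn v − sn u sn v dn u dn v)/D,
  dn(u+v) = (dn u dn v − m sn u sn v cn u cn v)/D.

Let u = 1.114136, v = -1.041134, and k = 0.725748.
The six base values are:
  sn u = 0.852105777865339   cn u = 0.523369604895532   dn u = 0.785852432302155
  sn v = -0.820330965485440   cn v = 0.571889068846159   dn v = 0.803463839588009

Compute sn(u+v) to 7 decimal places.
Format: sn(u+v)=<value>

sn(u+v)=0.0729032

m = k² = 0.526710159504
D = 1 − m·sn²u·sn²v = 0.7426424423192567
sn(u+v) = (sn u·cn v·dn v + sn v·cn u·dn u)/D = 0.05414097713205937/0.7426424423192567 = 0.07290315506743493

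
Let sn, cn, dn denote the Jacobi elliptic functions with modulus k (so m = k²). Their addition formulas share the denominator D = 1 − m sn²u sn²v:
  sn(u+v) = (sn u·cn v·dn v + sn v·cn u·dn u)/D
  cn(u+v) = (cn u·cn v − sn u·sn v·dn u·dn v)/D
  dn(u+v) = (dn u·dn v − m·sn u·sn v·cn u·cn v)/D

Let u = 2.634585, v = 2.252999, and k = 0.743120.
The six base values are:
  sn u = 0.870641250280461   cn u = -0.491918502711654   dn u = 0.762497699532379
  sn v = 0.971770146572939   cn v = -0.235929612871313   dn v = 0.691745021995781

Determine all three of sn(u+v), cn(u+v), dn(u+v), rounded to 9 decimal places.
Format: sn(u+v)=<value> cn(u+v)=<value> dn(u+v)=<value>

sn(u+v)=-0.837749176 cn(u+v)=-0.546055233 dn(u+v)=0.782581484

m = k² = 0.5522273344
D = 1 − m·sn²u·sn²v = 0.6047030298177038
sn(u+v) = (sn u·cn v·dn v + sn v·cn u·dn u)/D = -0.5065894650780814/0.6047030298177038 = -0.8377491762043921
cn(u+v) = (cn u·cn v − sn u·sn v·dn u·dn v)/D = -0.3302012539991546/0.6047030298177038 = -0.5460552332583787
dn(u+v) = (dn u·dn v − m·sn u·sn v·cn u·cn v)/D = 0.4732293943161322/0.6047030298177038 = 0.7825814837719496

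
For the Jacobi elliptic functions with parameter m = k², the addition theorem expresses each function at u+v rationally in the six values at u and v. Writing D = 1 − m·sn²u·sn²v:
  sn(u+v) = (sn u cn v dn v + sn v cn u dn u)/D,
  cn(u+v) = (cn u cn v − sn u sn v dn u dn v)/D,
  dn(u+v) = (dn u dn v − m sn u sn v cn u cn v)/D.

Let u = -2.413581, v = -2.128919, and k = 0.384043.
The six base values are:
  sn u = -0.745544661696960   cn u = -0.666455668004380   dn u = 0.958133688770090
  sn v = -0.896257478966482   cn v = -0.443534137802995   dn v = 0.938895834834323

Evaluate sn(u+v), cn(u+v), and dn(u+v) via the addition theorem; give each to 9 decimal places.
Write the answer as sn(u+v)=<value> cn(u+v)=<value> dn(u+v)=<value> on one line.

sn(u+v)=0.945008614 cn(u+v)=-0.327045439 dn(u+v)=0.931818765

m = k² = 0.147489025849
D = 1 − m·sn²u·sn²v = 0.9341474461114452
sn(u+v) = (sn u·cn v·dn v + sn v·cn u·dn u)/D = 0.8827773833683395/0.9341474461114452 = 0.9450086140502309
cn(u+v) = (cn u·cn v − sn u·sn v·dn u·dn v)/D = -0.305508661890106/0.9341474461114452 = -0.3270454393060111
dn(u+v) = (dn u·dn v − m·sn u·sn v·cn u·cn v)/D = 0.8704561198997791/0.9341474461114452 = 0.9318187653600162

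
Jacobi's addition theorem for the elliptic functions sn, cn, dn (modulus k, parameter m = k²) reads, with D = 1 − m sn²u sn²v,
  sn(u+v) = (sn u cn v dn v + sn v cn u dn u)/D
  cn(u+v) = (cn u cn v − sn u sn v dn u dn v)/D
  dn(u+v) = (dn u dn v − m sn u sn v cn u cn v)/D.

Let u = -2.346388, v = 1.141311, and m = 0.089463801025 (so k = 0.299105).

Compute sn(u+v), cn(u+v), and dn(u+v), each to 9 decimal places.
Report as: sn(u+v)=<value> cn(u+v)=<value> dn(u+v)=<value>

sn(u+v)=-0.926722066 cn(u+v)=0.375747538 dn(u+v)=0.960815931

sn u = -0.758389031206768, cn u = -0.6518021765422848, dn u = 0.9739325150670698
sn v = 0.9019481590236244, cn v = 0.431844321988717, dn v = 0.9629227695643187
m = k² = 0.089463801025
D = 1 − m·sn²u·sn²v = 0.9581404471328456
sn(u+v) = (sn u·cn v·dn v + sn v·cn u·dn u)/D = -0.8879298949062245/0.9581404471328456 = -0.9267220662307699
cn(u+v) = (cn u·cn v − sn u·sn v·dn u·dn v)/D = 0.3600189136194798/0.9581404471328456 = 0.375747537531482
dn(u+v) = (dn u·dn v − m·sn u·sn v·cn u·cn v)/D = 0.9205966061824444/0.9581404471328456 = 0.9608159314610421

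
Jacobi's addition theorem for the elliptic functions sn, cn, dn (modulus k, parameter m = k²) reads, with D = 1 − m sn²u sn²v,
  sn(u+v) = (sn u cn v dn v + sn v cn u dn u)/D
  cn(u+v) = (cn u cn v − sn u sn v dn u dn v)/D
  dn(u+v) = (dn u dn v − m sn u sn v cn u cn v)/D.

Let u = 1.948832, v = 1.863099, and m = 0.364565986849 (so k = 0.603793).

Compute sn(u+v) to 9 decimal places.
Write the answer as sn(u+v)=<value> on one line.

sn(u+v)=-0.298213955

sn u = 0.9878730271051269, cn u = -0.1552639118345058, dn u = 0.8026347628237704
sn v = 0.9961954087374169, cn v = -0.08714761964902346, dn v = 0.7988759510874315
m = k² = 0.364565986849
D = 1 − m·sn²u·sn²v = 0.6469245881054443
sn(u+v) = (sn u·cn v·dn v + sn v·cn u·dn u)/D = -0.1929219400879967/0.6469245881054443 = -0.2982139551272578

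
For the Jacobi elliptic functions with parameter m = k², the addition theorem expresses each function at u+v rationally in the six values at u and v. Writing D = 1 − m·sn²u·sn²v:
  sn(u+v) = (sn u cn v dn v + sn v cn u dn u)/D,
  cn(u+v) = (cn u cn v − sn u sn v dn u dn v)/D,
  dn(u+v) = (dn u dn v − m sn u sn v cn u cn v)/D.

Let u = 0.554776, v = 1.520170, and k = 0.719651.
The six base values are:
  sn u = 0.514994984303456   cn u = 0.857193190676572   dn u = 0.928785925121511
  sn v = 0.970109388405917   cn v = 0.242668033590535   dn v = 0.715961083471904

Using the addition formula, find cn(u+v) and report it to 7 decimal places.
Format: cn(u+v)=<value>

m = k² = 0.517897561801
D = 1 − m·sn²u·sn²v = 0.8707319253950332
cn(u+v) = (cn u·cn v − sn u·sn v·dn u·dn v)/D = -0.1242088898291912/0.8707319253950332 = -0.1426488293430152

cn(u+v)=-0.1426488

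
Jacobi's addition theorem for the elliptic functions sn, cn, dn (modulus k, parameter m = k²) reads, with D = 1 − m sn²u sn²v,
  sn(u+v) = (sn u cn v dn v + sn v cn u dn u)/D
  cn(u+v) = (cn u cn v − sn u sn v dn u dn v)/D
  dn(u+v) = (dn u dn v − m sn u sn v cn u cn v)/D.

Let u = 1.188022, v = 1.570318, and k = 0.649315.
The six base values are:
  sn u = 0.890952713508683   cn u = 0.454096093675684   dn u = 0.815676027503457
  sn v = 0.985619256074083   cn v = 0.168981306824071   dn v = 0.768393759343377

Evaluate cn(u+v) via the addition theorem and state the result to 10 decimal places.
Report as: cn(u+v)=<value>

cn(u+v)=-0.7018240135

m = k² = 0.421609969225
D = 1 − m·sn²u·sn²v = 0.6748838520481094
cn(u+v) = (cn u·cn v − sn u·sn v·dn u·dn v)/D = -0.4736496937021685/0.6748838520481094 = -0.7018240135169276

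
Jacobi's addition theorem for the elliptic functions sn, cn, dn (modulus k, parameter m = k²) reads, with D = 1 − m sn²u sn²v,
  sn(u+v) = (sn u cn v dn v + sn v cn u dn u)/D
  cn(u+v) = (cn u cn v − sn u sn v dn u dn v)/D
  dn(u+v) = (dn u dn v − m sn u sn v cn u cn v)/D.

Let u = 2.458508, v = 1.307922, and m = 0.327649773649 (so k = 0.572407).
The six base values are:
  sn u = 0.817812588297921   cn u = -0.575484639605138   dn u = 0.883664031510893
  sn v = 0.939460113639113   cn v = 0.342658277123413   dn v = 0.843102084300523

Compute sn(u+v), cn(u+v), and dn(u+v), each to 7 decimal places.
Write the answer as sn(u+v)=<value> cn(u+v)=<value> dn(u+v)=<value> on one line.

m = k² = 0.327649773649
D = 1 − m·sn²u·sn²v = 0.8065921278343788
sn(u+v) = (sn u·cn v·dn v + sn v·cn u·dn u)/D = -0.2414857109714527/0.8065921278343788 = -0.2993901163154397
cn(u+v) = (cn u·cn v − sn u·sn v·dn u·dn v)/D = -0.7695943815289992/0.8065921278343788 = -0.9541307867649107
dn(u+v) = (dn u·dn v − m·sn u·sn v·cn u·cn v)/D = 0.7946595811504623/0.8065921278343788 = 0.9852062197582387

sn(u+v)=-0.2993901 cn(u+v)=-0.9541308 dn(u+v)=0.9852062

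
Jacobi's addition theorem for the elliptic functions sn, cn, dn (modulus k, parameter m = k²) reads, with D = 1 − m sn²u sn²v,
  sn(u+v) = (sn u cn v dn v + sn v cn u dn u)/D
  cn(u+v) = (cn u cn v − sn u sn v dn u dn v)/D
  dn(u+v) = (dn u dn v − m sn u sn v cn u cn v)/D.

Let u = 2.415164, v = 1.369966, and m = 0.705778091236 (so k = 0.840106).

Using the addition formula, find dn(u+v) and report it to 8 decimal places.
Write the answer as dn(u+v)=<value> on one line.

sn u = 0.9834910446721762, cn u = -0.180956804375054, dn u = 0.5633230600690469
sn v = 0.9170470768577618, cn v = 0.3987789598595122, dn v = 0.637540609632138
m = k² = 0.705778091236
D = 1 − m·sn²u·sn²v = 0.4258937774450793
dn(u+v) = (dn u·dn v − m·sn u·sn v·cn u·cn v)/D = 0.4050756552096162/0.4258937774450793 = 0.9511189800415722

dn(u+v)=0.95111898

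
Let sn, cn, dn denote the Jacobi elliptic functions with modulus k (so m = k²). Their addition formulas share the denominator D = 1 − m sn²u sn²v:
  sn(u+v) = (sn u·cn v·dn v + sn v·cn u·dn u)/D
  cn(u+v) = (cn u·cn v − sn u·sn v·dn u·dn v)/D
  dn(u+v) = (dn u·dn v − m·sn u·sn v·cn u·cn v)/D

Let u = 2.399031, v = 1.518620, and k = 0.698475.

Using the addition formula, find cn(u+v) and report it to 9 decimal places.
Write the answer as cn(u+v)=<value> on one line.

cn(u+v)=-0.973935627

sn u = 0.9183298925767585, cn u = -0.3958158768922227, dn u = 0.7671811715313401
sn v = 0.9725633246515792, cn v = 0.2326383019682421, dn v = 0.7338503503969703
m = k² = 0.487867325625
D = 1 − m·sn²u·sn²v = 0.6108339450637936
cn(u+v) = (cn u·cn v − sn u·sn v·dn u·dn v)/D = -0.5949129412232784/0.6108339450637936 = -0.9739356269094501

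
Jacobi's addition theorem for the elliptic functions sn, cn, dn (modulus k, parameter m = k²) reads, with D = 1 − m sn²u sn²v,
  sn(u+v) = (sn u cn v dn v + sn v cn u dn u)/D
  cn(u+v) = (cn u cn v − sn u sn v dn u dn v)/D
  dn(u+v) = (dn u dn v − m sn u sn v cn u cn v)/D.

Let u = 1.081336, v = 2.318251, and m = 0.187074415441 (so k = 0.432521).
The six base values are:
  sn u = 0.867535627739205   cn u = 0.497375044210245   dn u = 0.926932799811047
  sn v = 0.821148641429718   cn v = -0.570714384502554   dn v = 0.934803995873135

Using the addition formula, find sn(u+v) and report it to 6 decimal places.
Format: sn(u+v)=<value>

m = k² = 0.187074415441
D = 1 − m·sn²u·sn²v = 0.9050636363570414
sn(u+v) = (sn u·cn v·dn v + sn v·cn u·dn u)/D = -0.08425871764853574/0.9050636363570414 = -0.09309700916466414

sn(u+v)=-0.093097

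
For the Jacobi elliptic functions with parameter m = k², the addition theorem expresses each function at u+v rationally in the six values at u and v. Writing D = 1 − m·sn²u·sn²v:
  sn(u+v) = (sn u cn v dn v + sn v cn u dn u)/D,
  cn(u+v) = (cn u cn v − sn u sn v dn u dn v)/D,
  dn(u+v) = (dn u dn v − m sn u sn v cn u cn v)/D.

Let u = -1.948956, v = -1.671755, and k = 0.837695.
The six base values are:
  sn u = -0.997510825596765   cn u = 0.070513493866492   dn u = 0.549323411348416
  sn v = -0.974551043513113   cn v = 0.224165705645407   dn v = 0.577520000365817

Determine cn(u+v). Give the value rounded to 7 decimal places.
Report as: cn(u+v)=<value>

m = k² = 0.701732913025
D = 1 − m·sn²u·sn²v = 0.3368431447384616
cn(u+v) = (cn u·cn v − sn u·sn v·dn u·dn v)/D = -0.2925954066069112/0.3368431447384616 = -0.8686399327915488

cn(u+v)=-0.8686399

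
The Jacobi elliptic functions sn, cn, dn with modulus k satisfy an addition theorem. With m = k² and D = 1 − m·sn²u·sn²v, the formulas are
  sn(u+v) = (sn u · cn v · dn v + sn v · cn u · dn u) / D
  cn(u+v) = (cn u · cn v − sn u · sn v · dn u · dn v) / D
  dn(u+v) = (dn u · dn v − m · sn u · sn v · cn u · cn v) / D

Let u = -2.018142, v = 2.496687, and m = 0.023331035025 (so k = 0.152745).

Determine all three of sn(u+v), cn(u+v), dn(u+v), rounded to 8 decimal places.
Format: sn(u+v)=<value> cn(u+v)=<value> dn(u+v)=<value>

sn(u+v)=0.46012683 cn(u+v)=0.88785320 dn(u+v)=0.99752716

sn u = -0.9076135906009806, cn u = -0.4198065866043499, dn u = 0.9903437634968172
sn v = 0.6150385186265673, cn v = -0.7884970644242359, dn v = 0.9955774775814085
m = k² = 0.023331035025
D = 1 − m·sn²u·sn²v = 0.9927298960988255
sn(u+v) = (sn u·cn v·dn v + sn v·cn u·dn u)/D = 0.4567816630657854/0.9927298960988255 = 0.4601268329490433
cn(u+v) = (cn u·cn v − sn u·sn v·dn u·dn v)/D = 0.8813984109897408/0.9927298960988255 = 0.8878531959734578
dn(u+v) = (dn u·dn v − m·sn u·sn v·cn u·cn v)/D = 0.9902750315455808/0.9927298960988255 = 0.9975271576257634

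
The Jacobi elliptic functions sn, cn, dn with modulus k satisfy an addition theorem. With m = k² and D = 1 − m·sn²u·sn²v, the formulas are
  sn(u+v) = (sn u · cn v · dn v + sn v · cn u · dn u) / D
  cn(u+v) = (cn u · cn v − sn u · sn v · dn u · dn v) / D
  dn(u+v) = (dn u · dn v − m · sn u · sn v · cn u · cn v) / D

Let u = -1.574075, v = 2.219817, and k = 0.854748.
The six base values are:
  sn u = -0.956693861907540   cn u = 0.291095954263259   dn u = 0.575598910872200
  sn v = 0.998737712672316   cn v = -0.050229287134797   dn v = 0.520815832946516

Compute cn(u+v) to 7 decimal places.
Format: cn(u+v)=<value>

m = k² = 0.730594143504
D = 1 − m·sn²u·sn²v = 0.3330011881935856
cn(u+v) = (cn u·cn v − sn u·sn v·dn u·dn v)/D = 0.2718151030962156/0.3330011881935856 = 0.8162586583270677

cn(u+v)=0.8162587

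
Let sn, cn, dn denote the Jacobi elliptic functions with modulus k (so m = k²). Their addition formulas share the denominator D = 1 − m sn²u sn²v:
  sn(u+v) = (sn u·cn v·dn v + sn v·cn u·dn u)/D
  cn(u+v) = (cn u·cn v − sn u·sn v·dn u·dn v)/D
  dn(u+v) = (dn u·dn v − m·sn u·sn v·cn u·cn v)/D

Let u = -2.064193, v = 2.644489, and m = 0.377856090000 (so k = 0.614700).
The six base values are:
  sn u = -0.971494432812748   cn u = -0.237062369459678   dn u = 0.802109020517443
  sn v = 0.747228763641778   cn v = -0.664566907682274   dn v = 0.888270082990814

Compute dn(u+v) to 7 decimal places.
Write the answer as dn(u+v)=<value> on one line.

dn(u+v)=0.9435907

m = k² = 0.37785609
D = 1 − m·sn²u·sn²v = 0.8008803038035356
dn(u+v) = (dn u·dn v − m·sn u·sn v·cn u·cn v)/D = 0.7557031664749917/0.8008803038035356 = 0.9435906500459695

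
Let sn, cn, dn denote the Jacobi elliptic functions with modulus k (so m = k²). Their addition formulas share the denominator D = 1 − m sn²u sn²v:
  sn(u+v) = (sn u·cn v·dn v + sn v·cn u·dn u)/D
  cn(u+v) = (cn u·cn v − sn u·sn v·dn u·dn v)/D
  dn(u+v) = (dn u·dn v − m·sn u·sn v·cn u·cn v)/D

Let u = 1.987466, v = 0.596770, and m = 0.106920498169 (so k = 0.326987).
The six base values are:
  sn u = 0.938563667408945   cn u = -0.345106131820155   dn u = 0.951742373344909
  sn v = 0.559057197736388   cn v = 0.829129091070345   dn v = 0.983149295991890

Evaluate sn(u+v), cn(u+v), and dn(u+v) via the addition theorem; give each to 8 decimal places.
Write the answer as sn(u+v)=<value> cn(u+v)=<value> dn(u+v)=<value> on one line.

sn(u+v)=0.59908956 cn(u+v)=-0.80068202 dn(u+v)=0.98062498

m = k² = 0.106920498169
D = 1 − m·sn²u·sn²v = 0.9705624991680657
sn(u+v) = (sn u·cn v·dn v + sn v·cn u·dn u)/D = 0.581453856892326/0.9705624991680657 = 0.5990895562014081
cn(u+v) = (cn u·cn v − sn u·sn v·dn u·dn v)/D = -0.7771119463091531/0.9705624991680657 = -0.8006820240584897
dn(u+v) = (dn u·dn v − m·sn u·sn v·cn u·cn v)/D = 0.9517578287409895/0.9705624991680657 = 0.9806249773268646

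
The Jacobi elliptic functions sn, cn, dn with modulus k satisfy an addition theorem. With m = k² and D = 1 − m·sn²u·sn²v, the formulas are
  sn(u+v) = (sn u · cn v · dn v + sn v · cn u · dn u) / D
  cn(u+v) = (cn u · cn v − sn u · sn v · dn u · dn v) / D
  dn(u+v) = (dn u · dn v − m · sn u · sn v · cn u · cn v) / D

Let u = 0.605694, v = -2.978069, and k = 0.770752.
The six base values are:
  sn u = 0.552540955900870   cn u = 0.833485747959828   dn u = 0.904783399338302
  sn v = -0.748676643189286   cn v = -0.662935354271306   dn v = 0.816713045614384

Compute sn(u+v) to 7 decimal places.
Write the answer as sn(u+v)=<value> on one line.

m = k² = 0.594058645504
D = 1 − m·sn²u·sn²v = 0.8983407646008894
sn(u+v) = (sn u·cn v·dn v + sn v·cn u·dn u)/D = -0.8637561943103039/0.8983407646008894 = -0.9615017244531361

sn(u+v)=-0.9615017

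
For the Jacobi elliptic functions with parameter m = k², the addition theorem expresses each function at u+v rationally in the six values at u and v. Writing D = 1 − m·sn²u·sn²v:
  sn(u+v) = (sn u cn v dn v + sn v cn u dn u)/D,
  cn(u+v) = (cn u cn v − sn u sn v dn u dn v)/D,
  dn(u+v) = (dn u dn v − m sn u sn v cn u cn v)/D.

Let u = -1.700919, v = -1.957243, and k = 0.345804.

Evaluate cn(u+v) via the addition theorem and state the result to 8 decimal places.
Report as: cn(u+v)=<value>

sn u = -0.9972032218532124, cn u = -0.07473777040809262, dn u = 0.9386626326667019
sn v = -0.9504846328057592, cn v = -0.3107715604750556, dn v = 0.9444408637955432
m = k² = 0.119580406416
D = 1 − m·sn²u·sn²v = 0.8925719802121514
cn(u+v) = (cn u·cn v − sn u·sn v·dn u·dn v)/D = -0.8170324308010884/0.8925719802121514 = -0.9153686749240007

cn(u+v)=-0.91536867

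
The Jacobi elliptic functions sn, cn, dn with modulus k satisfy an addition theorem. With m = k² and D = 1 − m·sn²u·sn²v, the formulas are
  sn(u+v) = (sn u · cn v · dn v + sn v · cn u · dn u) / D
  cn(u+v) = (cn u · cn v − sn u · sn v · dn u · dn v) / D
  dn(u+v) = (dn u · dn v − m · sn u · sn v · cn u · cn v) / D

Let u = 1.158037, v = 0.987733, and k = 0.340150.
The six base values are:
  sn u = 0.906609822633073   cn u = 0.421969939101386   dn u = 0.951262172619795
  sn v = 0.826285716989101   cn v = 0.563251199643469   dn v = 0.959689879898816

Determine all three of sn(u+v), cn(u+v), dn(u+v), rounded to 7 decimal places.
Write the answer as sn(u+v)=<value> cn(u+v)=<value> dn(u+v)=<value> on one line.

sn(u+v)=0.8787992 cn(u+v)=-0.4771918 dn(u+v)=0.9542771

m = k² = 0.1157020225
D = 1 − m·sn²u·sn²v = 0.9350704665642997
sn(u+v) = (sn u·cn v·dn v + sn v·cn u·dn u)/D = 0.8217391707182232/0.9350704665642997 = 0.8787991922550114
cn(u+v) = (cn u·cn v − sn u·sn v·dn u·dn v)/D = -0.4462079254653641/0.9350704665642997 = -0.4771917640654955
dn(u+v) = (dn u·dn v − m·sn u·sn v·cn u·cn v)/D = 0.8923162990846138/0.9350704665642997 = 0.9542770635920347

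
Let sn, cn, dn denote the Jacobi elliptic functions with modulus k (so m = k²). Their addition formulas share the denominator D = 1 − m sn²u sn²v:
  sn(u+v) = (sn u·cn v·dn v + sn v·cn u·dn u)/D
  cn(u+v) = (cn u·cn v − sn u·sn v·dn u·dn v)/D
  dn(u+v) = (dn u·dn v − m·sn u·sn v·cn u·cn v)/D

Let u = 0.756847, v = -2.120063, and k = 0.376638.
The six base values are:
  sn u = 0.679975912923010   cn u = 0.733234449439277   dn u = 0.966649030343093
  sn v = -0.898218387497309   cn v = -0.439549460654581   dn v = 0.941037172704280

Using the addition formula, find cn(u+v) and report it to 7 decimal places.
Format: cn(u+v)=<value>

cn(u+v)=0.2463280

m = k² = 0.141856183044
D = 1 − m·sn²u·sn²v = 0.9470825131980133
cn(u+v) = (cn u·cn v − sn u·sn v·dn u·dn v)/D = 0.2332929057905473/0.9470825131980133 = 0.2463279624948276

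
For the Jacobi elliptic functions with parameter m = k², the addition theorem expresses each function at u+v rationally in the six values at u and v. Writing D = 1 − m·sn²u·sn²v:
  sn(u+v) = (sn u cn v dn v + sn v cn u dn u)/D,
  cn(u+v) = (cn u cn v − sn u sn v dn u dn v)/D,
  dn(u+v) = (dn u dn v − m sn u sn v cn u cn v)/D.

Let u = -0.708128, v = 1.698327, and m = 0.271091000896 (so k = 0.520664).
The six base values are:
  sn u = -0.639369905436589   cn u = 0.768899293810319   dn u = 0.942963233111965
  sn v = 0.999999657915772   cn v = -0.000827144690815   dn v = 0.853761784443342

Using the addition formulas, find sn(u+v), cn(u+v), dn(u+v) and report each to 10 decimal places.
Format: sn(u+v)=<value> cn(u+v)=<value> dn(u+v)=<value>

m = k² = 0.271091000896
D = 1 − m·sn²u·sn²v = 0.8891797348207394
sn(u+v) = (sn u·cn v·dn v + sn v·cn u·dn u)/D = 0.7254950291372405/0.8891797348207394 = 0.8159149390460432
cn(u+v) = (cn u·cn v − sn u·sn v·dn u·dn v)/D = 0.5140987876984685/0.8891797348207394 = 0.5781719573288656
dn(u+v) = (dn u·dn v − m·sn u·sn v·cn u·cn v)/D = 0.8049557379252672/0.8891797348207394 = 0.9052789963634833

sn(u+v)=0.8159149390 cn(u+v)=0.5781719573 dn(u+v)=0.9052789964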